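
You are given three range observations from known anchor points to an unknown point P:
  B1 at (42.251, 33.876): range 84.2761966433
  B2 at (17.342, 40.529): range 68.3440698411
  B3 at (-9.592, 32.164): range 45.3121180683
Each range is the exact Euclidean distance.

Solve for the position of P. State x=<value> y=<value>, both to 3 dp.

eq1: (x − 42.251)² + (y − 33.876)² = 84.2761966433²
eq2: (x − 17.342)² + (y − 40.529)² = 68.3440698411²
eq3: (x + 9.592)² + (y − 32.164)² = 45.3121180683²
eq1−eq2, eq1−eq3 (x²,y² cancel):
  -49.818·x + 13.306·y = 1442.179866
  -103.686·x − 3.424·y = 3243.088260
det = -49.818·-3.424 − 13.306·-103.686 = 1550.222748
x = (1442.179866·-3.424 − 13.306·3243.088260) / 1550.222748 = -31.021707
y = (-49.818·3243.088260 − 1442.179866·-103.686) / 1550.222748 = -7.760375

x=-31.022 y=-7.760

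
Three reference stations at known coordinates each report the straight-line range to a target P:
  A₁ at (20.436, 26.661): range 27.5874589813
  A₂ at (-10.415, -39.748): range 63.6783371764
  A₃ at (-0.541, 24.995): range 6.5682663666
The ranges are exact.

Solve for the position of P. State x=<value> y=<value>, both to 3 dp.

x=-7.007 y=23.839

eq1: (x − 20.436)² + (y − 26.661)² = 27.5874589813²
eq2: (x + 10.415)² + (y + 39.748)² = 63.6783371764²
eq3: (x + 0.541)² + (y − 24.995)² = 6.5682663666²
eq1−eq2, eq1−eq3 (x²,y² cancel):
  -61.702·x − 132.818·y = -2733.926021
  -41.954·x − 3.332·y = 214.529459
det = -61.702·-3.332 − -132.818·-41.954 = -5366.655308
x = (-2733.926021·-3.332 − -132.818·214.529459) / -5366.655308 = -7.006751
y = (-61.702·214.529459 − -2733.926021·-41.954) / -5366.655308 = 23.839062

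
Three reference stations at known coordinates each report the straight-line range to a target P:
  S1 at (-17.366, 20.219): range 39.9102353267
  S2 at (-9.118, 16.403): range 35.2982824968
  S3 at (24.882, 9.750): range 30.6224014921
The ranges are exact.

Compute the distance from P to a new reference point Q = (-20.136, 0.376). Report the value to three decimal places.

54.338

eq1: (x + 17.366)² + (y − 20.219)² = 39.9102353267²
eq2: (x + 9.118)² + (y − 16.403)² = 35.2982824968²
eq3: (x − 24.882)² + (y − 9.750)² = 30.6224014921²
eq1−eq2, eq1−eq3 (x²,y² cancel):
  16.496·x − 7.632·y = -11.331447
  84.496·x − 20.938·y = 658.885918
det = 16.496·-20.938 − -7.632·84.496 = 299.480224
x = (-11.331447·-20.938 − -7.632·658.885918) / 299.480224 = 17.583382
y = (16.496·658.885918 − -11.331447·84.496) / 299.480224 = 39.489900
|P − Q| = √((17.583382 − -20.136)² + (39.489900 − 0.376)²) = 54.338282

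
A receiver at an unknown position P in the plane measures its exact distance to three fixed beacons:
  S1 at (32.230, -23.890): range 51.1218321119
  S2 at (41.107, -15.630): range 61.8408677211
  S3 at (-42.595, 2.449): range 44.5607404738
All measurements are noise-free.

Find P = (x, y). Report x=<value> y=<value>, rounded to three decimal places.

eq1: (x − 32.230)² + (y + 23.890)² = 51.1218321119²
eq2: (x − 41.107)² + (y + 15.630)² = 61.8408677211²
eq3: (x + 42.595)² + (y − 2.449)² = 44.5607404738²
eq1−eq2, eq1−eq3 (x²,y² cancel):
  17.754·x + 16.520·y = -886.273853
  -149.650·x + 52.678·y = 838.608753
det = 17.754·52.678 − 16.520·-149.650 = 3407.463212
x = (-886.273853·52.678 − 16.520·838.608753) / 3407.463212 = -17.767162
y = (17.754·838.608753 − -886.273853·-149.650) / 3407.463212 = -34.554217

x=-17.767 y=-34.554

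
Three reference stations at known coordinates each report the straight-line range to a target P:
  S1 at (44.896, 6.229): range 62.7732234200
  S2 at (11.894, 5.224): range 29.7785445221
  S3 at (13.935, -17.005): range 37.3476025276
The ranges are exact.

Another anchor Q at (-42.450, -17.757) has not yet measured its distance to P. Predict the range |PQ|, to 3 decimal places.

32.062

eq1: (x − 44.896)² + (y − 6.229)² = 62.7732234200²
eq2: (x − 11.894)² + (y − 5.224)² = 29.7785445221²
eq3: (x − 13.935)² + (y + 17.005)² = 37.3476025276²
eq1−eq3, eq1−eq2 (x²,y² cancel):
  -61.922·x − 46.468·y = 974.537157
  -66.004·x − 2.010·y = 1168.022020
det = -61.922·-2.010 − -46.468·-66.004 = -2942.610652
x = (974.537157·-2.010 − -46.468·1168.022020) / -2942.610652 = -17.779052
y = (-61.922·1168.022020 − 974.537157·-66.004) / -2942.610652 = 2.719663
|P − Q| = √((-17.779052 − -42.450)² + (2.719663 − -17.757)²) = 32.061650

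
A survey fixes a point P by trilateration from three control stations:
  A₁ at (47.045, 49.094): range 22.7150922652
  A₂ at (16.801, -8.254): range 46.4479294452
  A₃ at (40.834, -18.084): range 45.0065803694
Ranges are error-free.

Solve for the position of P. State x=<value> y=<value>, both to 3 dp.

x=47.740 y=26.390

eq1: (x − 47.045)² + (y − 49.094)² = 22.7150922652²
eq2: (x − 16.801)² + (y + 8.254)² = 46.4479294452²
eq3: (x − 40.834)² + (y + 18.084)² = 45.0065803694²
eq1−eq3, eq1−eq2 (x²,y² cancel):
  -12.422·x − 134.356·y = -4138.623109
  -60.488·x − 114.696·y = -5914.485477
det = -12.422·-114.696 − -134.356·-60.488 = -6702.172016
x = (-4138.623109·-114.696 − -134.356·-5914.485477) / -6702.172016 = 47.740209
y = (-12.422·-5914.485477 − -4138.623109·-60.488) / -6702.172016 = 26.389549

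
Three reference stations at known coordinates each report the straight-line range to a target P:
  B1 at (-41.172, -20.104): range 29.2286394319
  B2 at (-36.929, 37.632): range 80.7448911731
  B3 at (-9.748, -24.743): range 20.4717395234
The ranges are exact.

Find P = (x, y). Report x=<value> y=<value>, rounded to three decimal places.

x=-21.366 y=-41.599

eq1: (x + 41.172)² + (y + 20.104)² = 29.2286394319²
eq2: (x + 36.929)² + (y − 37.632)² = 80.7448911731²
eq3: (x + 9.748)² + (y + 24.743)² = 20.4717395234²
eq1−eq2, eq1−eq3 (x²,y² cancel):
  8.486·x + 115.472·y = -4984.810023
  62.848·x − 9.278·y = -956.843603
det = 8.486·-9.278 − 115.472·62.848 = -7335.917364
x = (-4984.810023·-9.278 − 115.472·-956.843603) / -7335.917364 = -21.365796
y = (8.486·-956.843603 − -4984.810023·62.848) / -7335.917364 = -41.598828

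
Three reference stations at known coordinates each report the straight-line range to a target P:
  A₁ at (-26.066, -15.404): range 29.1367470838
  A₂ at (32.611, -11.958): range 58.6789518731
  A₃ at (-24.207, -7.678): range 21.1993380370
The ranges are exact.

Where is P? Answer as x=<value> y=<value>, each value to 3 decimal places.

eq1: (x + 26.066)² + (y + 15.404)² = 29.1367470838²
eq2: (x − 32.611)² + (y + 11.958)² = 58.6789518731²
eq3: (x + 24.207)² + (y + 7.678)² = 21.1993380370²
eq3−eq1, eq3−eq2 (x²,y² cancel):
  -3.718·x − 15.452·y = -127.749058
  113.636·x − 8.560·y = -2432.266908
det = -3.718·-8.560 − -15.452·113.636 = 1787.729552
x = (-127.749058·-8.560 − -15.452·-2432.266908) / 1787.729552 = -20.411284
y = (-3.718·-2432.266908 − -127.749058·113.636) / 1787.729552 = 13.178761

x=-20.411 y=13.179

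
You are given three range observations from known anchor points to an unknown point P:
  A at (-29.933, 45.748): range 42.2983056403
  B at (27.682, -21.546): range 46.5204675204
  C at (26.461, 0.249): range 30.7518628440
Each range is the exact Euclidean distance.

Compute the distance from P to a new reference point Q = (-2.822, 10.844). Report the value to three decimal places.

5.650

eq1: (x + 29.933)² + (y − 45.748)² = 42.2983056403²
eq2: (x − 27.682)² + (y + 21.546)² = 46.5204675204²
eq3: (x − 26.461)² + (y − 0.249)² = 30.7518628440²
eq1−eq2, eq1−eq3 (x²,y² cancel):
  115.230·x − 134.588·y = -2133.347991
  112.788·x − 90.998·y = -1445.147879
det = 115.230·-90.998 − -134.588·112.788 = 4694.211804
x = (-2133.347991·-90.998 − -134.588·-1445.147879) / 4694.211804 = -0.078642
y = (115.230·-1445.147879 − -2133.347991·112.788) / 4694.211804 = 15.783622
|P − Q| = √((-0.078642 − -2.822)² + (15.783622 − 10.844)²) = 5.650299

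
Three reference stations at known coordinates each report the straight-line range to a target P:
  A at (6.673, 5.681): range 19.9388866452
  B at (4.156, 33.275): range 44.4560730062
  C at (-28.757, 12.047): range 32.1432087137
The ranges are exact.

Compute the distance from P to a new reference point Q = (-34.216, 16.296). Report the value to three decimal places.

eq1: (x − 6.673)² + (y − 5.681)² = 19.9388866452²
eq2: (x − 4.156)² + (y − 33.275)² = 44.4560730062²
eq3: (x + 28.757)² + (y − 12.047)² = 32.1432087137²
eq2−eq3, eq2−eq1 (x²,y² cancel):
  -65.826·x − 42.456·y = 790.753858
  5.034·x − 55.188·y = 531.087955
det = -65.826·-55.188 − -42.456·5.034 = 3846.528792
x = (790.753858·-55.188 − -42.456·531.087955) / 3846.528792 = -5.483451
y = (-65.826·531.087955 − 790.753858·5.034) / 3846.528792 = -10.123426
|P − Q| = √((-5.483451 − -34.216)² + (-10.123426 − 16.296)²) = 39.032620

39.033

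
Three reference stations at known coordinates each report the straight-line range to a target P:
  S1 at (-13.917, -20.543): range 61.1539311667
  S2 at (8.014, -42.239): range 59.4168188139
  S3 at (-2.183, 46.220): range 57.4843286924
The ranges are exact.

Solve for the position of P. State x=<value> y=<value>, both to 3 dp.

x=40.383 y=7.586

eq1: (x + 13.917)² + (y + 20.543)² = 61.1539311667²
eq2: (x − 8.014)² + (y + 42.239)² = 59.4168188139²
eq3: (x + 2.183)² + (y − 46.220)² = 57.4843286924²
eq3−eq2, eq3−eq1 (x²,y² cancel):
  20.394·x − 176.918·y = -518.606885
  -23.468·x − 133.526·y = -1960.711403
det = 20.394·-133.526 − -176.918·-23.468 = -6875.040868
x = (-518.606885·-133.526 − -176.918·-1960.711403) / -6875.040868 = 40.383416
y = (20.394·-1960.711403 − -518.606885·-23.468) / -6875.040868 = 7.586488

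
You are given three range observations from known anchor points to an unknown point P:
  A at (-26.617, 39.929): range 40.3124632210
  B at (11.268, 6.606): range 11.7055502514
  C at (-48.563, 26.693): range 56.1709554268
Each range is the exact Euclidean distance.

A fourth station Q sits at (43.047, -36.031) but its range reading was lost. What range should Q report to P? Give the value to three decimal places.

eq1: (x + 26.617)² + (y − 39.929)² = 40.3124632210²
eq2: (x − 11.268)² + (y − 6.606)² = 11.7055502514²
eq3: (x + 48.563)² + (y − 26.693)² = 56.1709554268²
eq2−eq3, eq2−eq1 (x²,y² cancel):
  -119.662·x + 40.174·y = -117.882169
  -75.770·x + 66.646·y = 644.107886
det = -119.662·66.646 − 40.174·-75.770 = -4931.009672
x = (-117.882169·66.646 − 40.174·644.107886) / -4931.009672 = 6.840945
y = (-119.662·644.107886 − -117.882169·-75.770) / -4931.009672 = 17.442101
|P − Q| = √((6.840945 − 43.047)² + (17.442101 − -36.031)²) = 64.577480

64.577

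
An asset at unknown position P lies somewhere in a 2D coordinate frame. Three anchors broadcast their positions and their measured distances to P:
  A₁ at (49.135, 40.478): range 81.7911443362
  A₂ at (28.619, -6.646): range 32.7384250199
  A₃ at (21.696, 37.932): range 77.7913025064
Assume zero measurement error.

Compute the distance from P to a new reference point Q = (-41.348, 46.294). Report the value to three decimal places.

112.112

eq1: (x − 49.135)² + (y − 40.478)² = 81.7911443362²
eq2: (x − 28.619)² + (y + 6.646)² = 32.7384250199²
eq3: (x − 21.696)² + (y − 37.932)² = 77.7913025064²
eq3−eq1, eq3−eq2 (x²,y² cancel):
  54.878·x + 5.092·y = 1504.859123
  13.846·x − 89.156·y = 3933.345710
det = 54.878·-89.156 − 5.092·13.846 = -4963.206800
x = (1504.859123·-89.156 − 5.092·3933.345710) / -4963.206800 = 31.067780
y = (54.878·3933.345710 − 1504.859123·13.846) / -4963.206800 = -39.292714
|P − Q| = √((31.067780 − -41.348)² + (-39.292714 − 46.294)²) = 112.112135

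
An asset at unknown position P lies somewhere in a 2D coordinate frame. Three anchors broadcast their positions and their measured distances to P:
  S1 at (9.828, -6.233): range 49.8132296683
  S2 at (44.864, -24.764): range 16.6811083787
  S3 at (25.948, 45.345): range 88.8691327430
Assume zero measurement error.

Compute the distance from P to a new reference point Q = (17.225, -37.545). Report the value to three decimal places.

28.110

eq1: (x − 9.828)² + (y + 6.233)² = 49.8132296683²
eq2: (x − 44.864)² + (y + 24.764)² = 16.6811083787²
eq3: (x − 25.948)² + (y − 45.345)² = 88.8691327430²
eq3−eq1, eq3−eq2 (x²,y² cancel):
  -32.240·x − 103.156·y = 2822.337048
  37.832·x − 140.218·y = 7516.029841
det = -32.240·-140.218 − -103.156·37.832 = 8423.226112
x = (2822.337048·-140.218 − -103.156·7516.029841) / 8423.226112 = 45.063627
y = (-32.240·7516.029841 − 2822.337048·37.832) / 8423.226112 = -41.443914
|P − Q| = √((45.063627 − 17.225)² + (-41.443914 − -37.545)²) = 28.110330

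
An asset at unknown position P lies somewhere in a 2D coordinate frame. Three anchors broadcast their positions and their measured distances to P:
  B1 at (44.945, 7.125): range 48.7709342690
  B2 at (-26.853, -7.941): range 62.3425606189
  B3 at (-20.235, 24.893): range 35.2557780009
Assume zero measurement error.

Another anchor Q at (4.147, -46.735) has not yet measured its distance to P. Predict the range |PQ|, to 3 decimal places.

eq1: (x − 44.945)² + (y − 7.125)² = 48.7709342690²
eq2: (x + 26.853)² + (y + 7.941)² = 62.3425606189²
eq3: (x + 20.235)² + (y − 24.893)² = 35.2557780009²
eq3−eq1, eq3−eq2 (x²,y² cancel):
  130.360·x − 35.536·y = -93.932171
  -13.236·x − 65.668·y = -2888.598566
det = 130.360·-65.668 − -35.536·-13.236 = -9030.834976
x = (-93.932171·-65.668 − -35.536·-2888.598566) / -9030.834976 = 10.683497
y = (130.360·-2888.598566 − -93.932171·-13.236) / -9030.834976 = 41.834559
|P − Q| = √((10.683497 − 4.147)² + (41.834559 − -46.735)²) = 88.810430

88.810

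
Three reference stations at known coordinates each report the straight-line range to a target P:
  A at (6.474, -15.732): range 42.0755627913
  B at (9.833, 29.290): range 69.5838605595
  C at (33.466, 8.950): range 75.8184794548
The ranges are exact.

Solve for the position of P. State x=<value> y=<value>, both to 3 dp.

eq1: (x − 6.474)² + (y + 15.732)² = 42.0755627913²
eq2: (x − 9.833)² + (y − 29.290)² = 69.5838605595²
eq3: (x − 33.466)² + (y − 8.950)² = 75.8184794548²
eq2−eq1, eq2−eq3 (x²,y² cancel):
  -6.718·x − 90.044·y = 2406.377177
  47.266·x − 40.680·y = -661.044509
det = -6.718·-40.680 − -90.044·47.266 = 4529.307944
x = (2406.377177·-40.680 − -90.044·-661.044509) / 4529.307944 = -34.754651
y = (-6.718·-661.044509 − 2406.377177·47.266) / 4529.307944 = -24.131485

x=-34.755 y=-24.131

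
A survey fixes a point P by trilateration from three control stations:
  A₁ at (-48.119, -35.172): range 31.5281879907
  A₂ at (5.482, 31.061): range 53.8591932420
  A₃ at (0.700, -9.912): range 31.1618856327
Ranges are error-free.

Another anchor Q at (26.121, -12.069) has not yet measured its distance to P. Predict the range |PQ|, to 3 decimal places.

eq1: (x + 48.119)² + (y + 35.172)² = 31.5281879907²
eq2: (x − 5.482)² + (y − 31.061)² = 53.8591932420²
eq3: (x − 0.700)² + (y + 9.912)² = 31.1618856327²
eq1−eq2, eq1−eq3 (x²,y² cancel):
  107.202·x + 132.466·y = -4464.455759
  97.638·x + 50.520·y = -3430.806479
det = 107.202·50.520 − 132.466·97.638 = -7517.870268
x = (-4464.455759·50.520 − 132.466·-3430.806479) / -7517.870268 = -30.450234
y = (107.202·-3430.806479 − -4464.455759·97.638) / -7517.870268 = -9.059908
|P − Q| = √((-30.450234 − 26.121)² + (-9.059908 − -12.069)²) = 56.651206

56.651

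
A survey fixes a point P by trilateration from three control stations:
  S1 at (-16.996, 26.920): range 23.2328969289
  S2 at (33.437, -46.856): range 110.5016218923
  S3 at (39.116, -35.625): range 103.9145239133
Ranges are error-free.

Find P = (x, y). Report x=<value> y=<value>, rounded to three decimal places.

eq1: (x + 16.996)² + (y − 26.920)² = 23.2328969289²
eq2: (x − 33.437)² + (y + 46.856)² = 110.5016218923²
eq3: (x − 39.116)² + (y + 35.625)² = 103.9145239133²
eq1−eq2, eq1−eq3 (x²,y² cancel):
  100.866·x − 147.552·y = -9370.873652
  112.224·x − 125.090·y = -8472.809115
det = 100.866·-125.090 − -147.552·112.224 = 3941.547708
x = (-9370.873652·-125.090 − -147.552·-8472.809115) / 3941.547708 = -19.783433
y = (100.866·-8472.809115 − -9370.873652·112.224) / 3941.547708 = 49.985076

x=-19.783 y=49.985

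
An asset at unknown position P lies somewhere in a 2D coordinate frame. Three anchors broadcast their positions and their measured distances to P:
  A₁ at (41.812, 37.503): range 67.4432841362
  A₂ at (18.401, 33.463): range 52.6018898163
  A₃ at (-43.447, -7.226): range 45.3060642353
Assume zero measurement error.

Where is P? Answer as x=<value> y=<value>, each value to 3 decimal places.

eq1: (x − 41.812)² + (y − 37.503)² = 67.4432841362²
eq2: (x − 18.401)² + (y − 33.463)² = 52.6018898163²
eq3: (x + 43.447)² + (y + 7.226)² = 45.3060642353²
eq1−eq3, eq1−eq2 (x²,y² cancel):
  -170.518·x − 89.458·y = 1281.095651
  -46.822·x − 8.080·y = 85.288580
det = -170.518·-8.080 − -89.458·-46.822 = -2810.817036
x = (1281.095651·-8.080 − -89.458·85.288580) / -2810.817036 = 0.968226
y = (-170.518·85.288580 − 1281.095651·-46.822) / -2810.817036 = -16.166197

x=0.968 y=-16.166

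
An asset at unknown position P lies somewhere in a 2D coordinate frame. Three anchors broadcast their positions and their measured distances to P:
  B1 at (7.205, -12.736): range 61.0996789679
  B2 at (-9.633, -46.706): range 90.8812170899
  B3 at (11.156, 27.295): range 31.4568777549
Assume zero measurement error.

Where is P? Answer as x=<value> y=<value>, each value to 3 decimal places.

eq1: (x − 7.205)² + (y + 12.736)² = 61.0996789679²
eq2: (x + 9.633)² + (y + 46.706)² = 90.8812170899²
eq3: (x − 11.156)² + (y − 27.295)² = 31.4568777549²
eq3−eq2, eq3−eq1 (x²,y² cancel):
  -41.578·x − 148.002·y = -5865.088698
  -7.902·x − 80.062·y = -3398.991252
det = -41.578·-80.062 − -148.002·-7.902 = 2159.306032
x = (-5865.088698·-80.062 − -148.002·-3398.991252) / 2159.306032 = -15.508118
y = (-41.578·-3398.991252 − -5865.088698·-7.902) / 2159.306032 = 43.985117

x=-15.508 y=43.985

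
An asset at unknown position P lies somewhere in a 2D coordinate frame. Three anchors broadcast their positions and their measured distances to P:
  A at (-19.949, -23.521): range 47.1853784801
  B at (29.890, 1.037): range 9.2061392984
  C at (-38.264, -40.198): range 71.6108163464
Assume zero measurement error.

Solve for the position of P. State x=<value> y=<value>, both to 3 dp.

x=20.704 y=0.434

eq1: (x + 19.949)² + (y + 23.521)² = 47.1853784801²
eq2: (x − 29.890)² + (y − 1.037)² = 9.2061392984²
eq3: (x + 38.264)² + (y + 40.198)² = 71.6108163464²
eq2−eq1, eq2−eq3 (x²,y² cancel):
  -99.678·x − 49.116·y = -2084.994369
  -136.308·x − 82.470·y = -2857.830586
det = -99.678·-82.470 − -49.116·-136.308 = 1525.540932
x = (-2084.994369·-82.470 − -49.116·-2857.830586) / 1525.540932 = 20.703659
y = (-99.678·-2857.830586 − -2084.994369·-136.308) / 1525.540932 = 0.433567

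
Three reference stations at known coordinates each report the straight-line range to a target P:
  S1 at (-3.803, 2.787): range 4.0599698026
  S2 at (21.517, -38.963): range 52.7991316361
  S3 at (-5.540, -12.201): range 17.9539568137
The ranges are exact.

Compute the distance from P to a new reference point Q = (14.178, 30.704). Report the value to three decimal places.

eq1: (x + 3.803)² + (y − 2.787)² = 4.0599698026²
eq2: (x − 21.517)² + (y + 38.963)² = 52.7991316361²
eq3: (x + 5.540)² + (y + 12.201)² = 17.9539568137²
eq1−eq2, eq1−eq3 (x²,y² cancel):
  50.640·x − 83.500·y = -812.398467
  -3.474·x − 29.976·y = -148.535387
det = 50.640·-29.976 − -83.500·-3.474 = -1808.063640
x = (-812.398467·-29.976 − -83.500·-148.535387) / -1808.063640 = -6.609143
y = (50.640·-148.535387 − -812.398467·-3.474) / -1808.063640 = 5.721095
|P − Q| = √((-6.609143 − 14.178)² + (5.721095 − 30.704)²) = 32.500013

32.500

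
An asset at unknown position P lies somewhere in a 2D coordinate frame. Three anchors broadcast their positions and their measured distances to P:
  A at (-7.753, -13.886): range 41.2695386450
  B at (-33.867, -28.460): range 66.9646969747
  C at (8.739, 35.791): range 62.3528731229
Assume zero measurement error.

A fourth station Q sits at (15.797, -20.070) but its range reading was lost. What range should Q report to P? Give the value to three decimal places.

eq1: (x + 7.753)² + (y + 13.886)² = 41.2695386450²
eq2: (x + 33.867)² + (y + 28.460)² = 66.9646969747²
eq3: (x − 8.739)² + (y − 35.791)² = 62.3528731229²
eq3−eq1, eq3−eq2 (x²,y² cancel):
  -32.984·x − 99.354·y = 1080.270170
  -85.212·x − 128.502·y = 3.189633
det = -32.984·-128.502 − -99.354·-85.212 = -4227.643080
x = (1080.270170·-128.502 − -99.354·3.189633) / -4227.643080 = 32.760565
y = (-32.984·3.189633 − 1080.270170·-85.212) / -4227.643080 = -21.748945
|P − Q| = √((32.760565 − 15.797)² + (-21.748945 − -20.070)²) = 17.046448

17.046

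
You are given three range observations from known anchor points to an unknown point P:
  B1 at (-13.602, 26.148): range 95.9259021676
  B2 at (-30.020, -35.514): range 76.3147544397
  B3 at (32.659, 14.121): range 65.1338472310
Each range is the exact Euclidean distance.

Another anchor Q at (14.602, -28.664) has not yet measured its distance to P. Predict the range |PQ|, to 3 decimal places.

eq1: (x + 13.602)² + (y − 26.148)² = 95.9259021676²
eq2: (x + 30.020)² + (y + 35.514)² = 76.3147544397²
eq3: (x − 32.659)² + (y − 14.121)² = 65.1338472310²
eq2−eq3, eq2−eq1 (x²,y² cancel):
  125.358·x + 99.270·y = 685.092016
  32.836·x + 123.324·y = -4671.549249
det = 125.358·123.324 − 99.270·32.836 = 12200.020272
x = (685.092016·123.324 − 99.270·-4671.549249) / 12200.020272 = 44.937055
y = (125.358·-4671.549249 − 685.092016·32.836) / 12200.020272 = -49.845143
|P − Q| = √((44.937055 − 14.602)² + (-49.845143 − -28.664)²) = 36.998059

36.998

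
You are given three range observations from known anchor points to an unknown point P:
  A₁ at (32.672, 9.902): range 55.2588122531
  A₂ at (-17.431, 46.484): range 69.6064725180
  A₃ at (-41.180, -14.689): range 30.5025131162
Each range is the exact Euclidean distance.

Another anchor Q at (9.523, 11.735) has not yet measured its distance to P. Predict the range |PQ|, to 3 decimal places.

40.669

eq1: (x − 32.672)² + (y − 9.902)² = 55.2588122531²
eq2: (x + 17.431)² + (y − 46.484)² = 69.6064725180²
eq3: (x + 41.180)² + (y + 14.689)² = 30.5025131162²
eq2−eq1, eq2−eq3 (x²,y² cancel):
  100.206·x − 73.164·y = 492.431856
  -47.498·x − 122.346·y = 3361.614814
det = 100.206·-122.346 − -73.164·-47.498 = -15734.946948
x = (492.431856·-122.346 − -73.164·3361.614814) / -15734.946948 = -11.801890
y = (100.206·3361.614814 − 492.431856·-47.498) / -15734.946948 = -22.894485
|P − Q| = √((-11.801890 − 9.523)² + (-22.894485 − 11.735)²) = 40.668811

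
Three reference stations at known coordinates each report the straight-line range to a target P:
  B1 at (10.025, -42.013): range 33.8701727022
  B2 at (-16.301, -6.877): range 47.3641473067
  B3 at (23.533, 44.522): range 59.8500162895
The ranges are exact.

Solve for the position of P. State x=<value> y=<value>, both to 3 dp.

eq1: (x − 10.025)² + (y + 42.013)² = 33.8701727022²
eq2: (x + 16.301)² + (y + 6.877)² = 47.3641473067²
eq3: (x − 23.533)² + (y − 44.522)² = 59.8500162895²
eq2−eq1, eq2−eq3 (x²,y² cancel):
  52.652·x − 70.272·y = 2648.750915
  79.668·x + 102.798·y = 884.332843
det = 52.652·102.798 − -70.272·79.668 = 11010.949992
x = (2648.750915·102.798 − -70.272·884.332843) / 11010.949992 = 30.372505
y = (52.652·884.332843 − 2648.750915·79.668) / 11010.949992 = -14.935932

x=30.373 y=-14.936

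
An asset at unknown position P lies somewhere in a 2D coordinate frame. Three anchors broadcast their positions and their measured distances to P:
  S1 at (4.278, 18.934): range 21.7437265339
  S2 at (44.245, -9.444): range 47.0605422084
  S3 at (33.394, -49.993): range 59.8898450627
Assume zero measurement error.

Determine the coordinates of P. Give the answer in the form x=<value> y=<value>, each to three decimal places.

eq1: (x − 4.278)² + (y − 18.934)² = 21.7437265339²
eq2: (x − 44.245)² + (y + 9.444)² = 47.0605422084²
eq3: (x − 33.394)² + (y + 49.993)² = 59.8898450627²
eq3−eq1, eq3−eq2 (x²,y² cancel):
  -58.232·x + 137.854·y = -123.657747
  21.702·x + 81.098·y = -195.551215
det = -58.232·81.098 − 137.854·21.702 = -7714.206244
x = (-123.657747·81.098 − 137.854·-195.551215) / -7714.206244 = -2.194538
y = (-58.232·-195.551215 − -123.657747·21.702) / -7714.206244 = -1.824032

x=-2.195 y=-1.824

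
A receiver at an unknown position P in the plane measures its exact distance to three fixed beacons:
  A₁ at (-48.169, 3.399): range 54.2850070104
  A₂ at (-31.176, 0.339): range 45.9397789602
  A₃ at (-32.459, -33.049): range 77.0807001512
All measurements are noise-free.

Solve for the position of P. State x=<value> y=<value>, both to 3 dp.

eq1: (x + 48.169)² + (y − 3.399)² = 54.2850070104²
eq2: (x + 31.176)² + (y − 0.339)² = 45.9397789602²
eq3: (x + 32.459)² + (y + 33.049)² = 77.0807001512²
eq3−eq1, eq3−eq2 (x²,y² cancel):
  -31.420·x + 72.896·y = 3180.555030
  2.566·x + 66.776·y = 2657.205860
det = -31.420·66.776 − 72.896·2.566 = -2285.153056
x = (3180.555030·66.776 − 72.896·2657.205860) / -2285.153056 = -8.176723
y = (-31.420·2657.205860 − 3180.555030·2.566) / -2285.153056 = 40.107034

x=-8.177 y=40.107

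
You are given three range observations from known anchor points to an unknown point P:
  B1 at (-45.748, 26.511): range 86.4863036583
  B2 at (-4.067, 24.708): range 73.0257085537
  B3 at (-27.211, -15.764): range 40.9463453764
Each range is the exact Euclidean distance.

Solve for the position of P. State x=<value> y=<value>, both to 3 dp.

x=-2.348 y=-48.297

eq1: (x + 45.748)² + (y − 26.511)² = 86.4863036583²
eq2: (x + 4.067)² + (y − 24.708)² = 73.0257085537²
eq3: (x + 27.211)² + (y + 15.764)² = 40.9463453764²
eq2−eq1, eq2−eq3 (x²,y² cancel):
  -83.362·x + 3.606·y = 21.560261
  -46.288·x − 80.944·y = 4018.067374
det = -83.362·-80.944 − 3.606·-46.288 = 6914.568256
x = (21.560261·-80.944 − 3.606·4018.067374) / 6914.568256 = -2.347844
y = (-83.362·4018.067374 − 21.560261·-46.288) / 6914.568256 = -48.297470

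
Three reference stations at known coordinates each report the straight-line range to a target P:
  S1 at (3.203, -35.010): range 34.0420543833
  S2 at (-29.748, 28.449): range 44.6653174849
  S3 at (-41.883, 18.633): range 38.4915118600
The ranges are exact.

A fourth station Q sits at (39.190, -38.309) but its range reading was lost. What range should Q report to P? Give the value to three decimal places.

eq1: (x − 3.203)² + (y + 35.010)² = 34.0420543833²
eq2: (x + 29.748)² + (y − 28.449)² = 44.6653174849²
eq3: (x + 41.883)² + (y − 18.633)² = 38.4915118600²
eq3−eq1, eq3−eq2 (x²,y² cancel):
  90.172·x − 107.286·y = -542.680050
  24.270·x + 19.632·y = -920.479374
det = 90.172·19.632 − -107.286·24.270 = 4374.087924
x = (-542.680050·19.632 − -107.286·-920.479374) / 4374.087924 = -25.012859
y = (90.172·-920.479374 − -542.680050·24.270) / 4374.087924 = -15.964613
|P − Q| = √((-25.012859 − 39.190)² + (-15.964613 − -38.309)²) = 67.979988

67.980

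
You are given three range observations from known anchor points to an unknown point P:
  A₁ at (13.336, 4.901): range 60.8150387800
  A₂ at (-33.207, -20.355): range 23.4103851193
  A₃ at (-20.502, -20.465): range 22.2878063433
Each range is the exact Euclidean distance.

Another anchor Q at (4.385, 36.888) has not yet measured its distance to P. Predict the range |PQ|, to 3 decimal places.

84.463

eq1: (x − 13.336)² + (y − 4.901)² = 60.8150387800²
eq2: (x + 33.207)² + (y + 20.355)² = 23.4103851193²
eq3: (x + 20.502)² + (y + 20.465)² = 22.2878063433²
eq2−eq3, eq2−eq1 (x²,y² cancel):
  25.410·x − 0.220·y = -626.582825
  93.086·x + 50.512·y = -4465.584987
det = 25.410·50.512 − -0.220·93.086 = 1303.988840
x = (-626.582825·50.512 − -0.220·-4465.584987) / 1303.988840 = -25.025046
y = (25.410·-4465.584987 − -626.582825·93.086) / 1303.988840 = -42.289032
|P − Q| = √((-25.025046 − 4.385)² + (-42.289032 − 36.888)²) = 84.462732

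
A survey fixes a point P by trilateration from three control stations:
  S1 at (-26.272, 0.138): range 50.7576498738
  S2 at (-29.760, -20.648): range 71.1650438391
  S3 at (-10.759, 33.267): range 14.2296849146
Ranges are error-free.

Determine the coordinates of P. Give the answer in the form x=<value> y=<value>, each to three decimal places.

eq1: (x + 26.272)² + (y − 0.138)² = 50.7576498738²
eq2: (x + 29.760)² + (y + 20.648)² = 71.1650438391²
eq3: (x + 10.759)² + (y − 33.267)² = 14.2296849146²
eq3−eq1, eq3−eq2 (x²,y² cancel):
  -31.026·x − 66.258·y = -2906.067430
  -38.002·x − 107.830·y = -4772.431398
det = -31.026·-107.830 − -66.258·-38.002 = 827.597064
x = (-2906.067430·-107.830 − -66.258·-4772.431398) / 827.597064 = -3.444319
y = (-31.026·-4772.431398 − -2906.067430·-38.002) / 827.597064 = 45.472711

x=-3.444 y=45.473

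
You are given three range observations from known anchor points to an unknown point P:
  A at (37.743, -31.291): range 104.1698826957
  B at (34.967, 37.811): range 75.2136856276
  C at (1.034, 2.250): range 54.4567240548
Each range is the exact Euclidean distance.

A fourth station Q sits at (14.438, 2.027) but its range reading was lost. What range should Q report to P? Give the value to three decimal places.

eq1: (x − 37.743)² + (y + 31.291)² = 104.1698826957²
eq2: (x − 34.967)² + (y − 37.811)² = 75.2136856276²
eq3: (x − 1.034)² + (y − 2.250)² = 54.4567240548²
eq1−eq2, eq1−eq3 (x²,y² cancel):
  -5.552·x + 138.204·y = 5442.968035
  -73.418·x + 67.082·y = 5488.300592
det = -5.552·67.082 − 138.204·-73.418 = 9774.222008
x = (5442.968035·67.082 − 138.204·5488.300592) / 9774.222008 = -40.246673
y = (-5.552·5488.300592 − 5442.968035·-73.418) / 9774.222008 = 37.766769
|P − Q| = √((-40.246673 − 14.438)² + (37.766769 − 2.027)²) = 65.327976

65.328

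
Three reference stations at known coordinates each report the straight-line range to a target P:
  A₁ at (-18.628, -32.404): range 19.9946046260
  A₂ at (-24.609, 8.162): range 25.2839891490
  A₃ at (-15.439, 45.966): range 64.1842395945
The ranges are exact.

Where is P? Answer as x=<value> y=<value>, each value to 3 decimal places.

x=-30.612 y=-16.399

eq1: (x + 18.628)² + (y + 32.404)² = 19.9946046260²
eq2: (x + 24.609)² + (y − 8.162)² = 25.2839891490²
eq3: (x + 15.439)² + (y − 45.966)² = 64.1842395945²
eq2−eq3, eq2−eq1 (x²,y² cancel):
  18.340·x + 75.608·y = -1801.321753
  11.962·x − 81.132·y = 964.296368
det = 18.340·-81.132 − 75.608·11.962 = -2392.383776
x = (-1801.321753·-81.132 − 75.608·964.296368) / -2392.383776 = -30.612278
y = (18.340·964.296368 − -1801.321753·11.962) / -2392.383776 = -16.398960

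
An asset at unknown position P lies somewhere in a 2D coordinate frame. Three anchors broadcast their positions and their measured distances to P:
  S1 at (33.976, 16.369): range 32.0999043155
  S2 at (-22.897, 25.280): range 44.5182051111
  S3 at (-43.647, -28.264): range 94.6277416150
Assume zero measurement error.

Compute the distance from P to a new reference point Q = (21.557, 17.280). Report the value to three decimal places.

eq1: (x − 33.976)² + (y − 16.369)² = 32.0999043155²
eq2: (x + 22.897)² + (y − 25.280)² = 44.5182051111²
eq3: (x + 43.647)² + (y + 28.264)² = 94.6277416150²
eq2−eq1, eq2−eq3 (x²,y² cancel):
  113.746·x − 17.822·y = 1210.428457
  -41.500·x − 107.088·y = -5431.975601
det = 113.746·-107.088 − -17.822·-41.500 = -12920.444648
x = (1210.428457·-107.088 − -17.822·-5431.975601) / -12920.444648 = 17.525019
y = (113.746·-5431.975601 − 1210.428457·-41.500) / -12920.444648 = 43.932909
|P − Q| = √((17.525019 − 21.557)² + (43.932909 − 17.280)²) = 26.956157

26.956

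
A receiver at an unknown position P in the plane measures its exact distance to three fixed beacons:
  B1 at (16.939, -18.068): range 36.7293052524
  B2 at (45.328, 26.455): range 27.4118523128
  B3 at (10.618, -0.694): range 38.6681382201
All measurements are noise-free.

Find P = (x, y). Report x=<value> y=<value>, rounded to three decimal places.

eq1: (x − 16.939)² + (y + 18.068)² = 36.7293052524²
eq2: (x − 45.328)² + (y − 26.455)² = 27.4118523128²
eq3: (x − 10.618)² + (y + 0.694)² = 38.6681382201²
eq2−eq3, eq2−eq1 (x²,y² cancel):
  -69.420·x − 54.298·y = -3385.086315
  -56.778·x − 89.046·y = -2738.744481
det = -69.420·-89.046 − -54.298·-56.778 = 3098.641476
x = (-3385.086315·-89.046 − -54.298·-2738.744481) / 3098.641476 = 49.286131
y = (-69.420·-2738.744481 − -3385.086315·-56.778) / 3098.641476 = -0.669580

x=49.286 y=-0.670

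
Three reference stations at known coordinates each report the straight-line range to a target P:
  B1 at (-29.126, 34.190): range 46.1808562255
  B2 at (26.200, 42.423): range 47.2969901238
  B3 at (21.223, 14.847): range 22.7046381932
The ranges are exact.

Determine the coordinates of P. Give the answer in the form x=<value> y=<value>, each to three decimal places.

eq1: (x + 29.126)² + (y − 34.190)² = 46.1808562255²
eq2: (x − 26.200)² + (y − 42.423)² = 47.2969901238²
eq3: (x − 21.223)² + (y − 14.847)² = 22.7046381932²
eq3−eq1, eq3−eq2 (x²,y² cancel):
  -100.698·x + 38.686·y = -270.740048
  9.954·x + 55.152·y = 93.797112
det = -100.698·55.152 − 38.686·9.954 = -5938.776540
x = (-270.740048·55.152 − 38.686·93.797112) / -5938.776540 = 3.125305
y = (-100.698·93.797112 − -270.740048·9.954) / -5938.776540 = 1.136637

x=3.125 y=1.137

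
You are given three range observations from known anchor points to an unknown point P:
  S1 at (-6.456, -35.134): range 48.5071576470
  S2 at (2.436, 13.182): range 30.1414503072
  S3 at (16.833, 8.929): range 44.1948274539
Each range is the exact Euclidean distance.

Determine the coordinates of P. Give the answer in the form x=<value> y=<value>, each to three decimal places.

eq1: (x + 6.456)² + (y + 35.134)² = 48.5071576470²
eq2: (x − 2.436)² + (y − 13.182)² = 30.1414503072²
eq3: (x − 16.833)² + (y − 8.929)² = 44.1948274539²
eq3−eq1, eq3−eq2 (x²,y² cancel):
  -46.578·x − 88.126·y = 513.239393
  -28.794·x + 8.506·y = 861.298037
det = -46.578·8.506 − -88.126·-28.794 = -2933.692512
x = (513.239393·8.506 − -88.126·861.298037) / -2933.692512 = -27.360865
y = (-46.578·861.298037 − 513.239393·-28.794) / -2933.692512 = 8.637349

x=-27.361 y=8.637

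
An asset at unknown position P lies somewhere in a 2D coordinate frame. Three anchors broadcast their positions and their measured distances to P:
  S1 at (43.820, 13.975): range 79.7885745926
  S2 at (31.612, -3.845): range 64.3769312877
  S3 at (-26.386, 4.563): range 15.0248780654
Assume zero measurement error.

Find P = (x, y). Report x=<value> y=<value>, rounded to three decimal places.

x=-32.547 y=-9.141

eq1: (x − 43.820)² + (y − 13.975)² = 79.7885745926²
eq2: (x − 31.612)² + (y + 3.845)² = 64.3769312877²
eq3: (x + 26.386)² + (y − 4.563)² = 15.0248780654²
eq3−eq2, eq3−eq1 (x²,y² cancel):
  115.996·x − 16.816·y = -3621.581717
  140.412·x + 18.824·y = -4742.018615
det = 115.996·18.824 − -16.816·140.412 = 4544.676896
x = (-3621.581717·18.824 − -16.816·-4742.018615) / 4544.676896 = -32.546745
y = (115.996·-4742.018615 − -3621.581717·140.412) / 4544.676896 = -9.140729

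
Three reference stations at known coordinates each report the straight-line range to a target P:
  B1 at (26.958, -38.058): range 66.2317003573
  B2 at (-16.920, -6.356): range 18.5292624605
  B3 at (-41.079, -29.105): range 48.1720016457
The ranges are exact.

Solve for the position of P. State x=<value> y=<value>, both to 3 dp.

eq1: (x − 26.958)² + (y + 38.058)² = 66.2317003573²
eq2: (x + 16.920)² + (y + 6.356)² = 18.5292624605²
eq3: (x + 41.079)² + (y + 29.105)² = 48.1720016457²
eq2−eq1, eq2−eq3 (x²,y² cancel):
  87.756·x − 63.404·y = -2194.844573
  -48.318·x − 45.498·y = 230.691955
det = 87.756·-45.498 − -63.404·-48.318 = -7056.276960
x = (-2194.844573·-45.498 − -63.404·230.691955) / -7056.276960 = -16.224963
y = (87.756·230.691955 − -2194.844573·-48.318) / -7056.276960 = 12.160222

x=-16.225 y=12.160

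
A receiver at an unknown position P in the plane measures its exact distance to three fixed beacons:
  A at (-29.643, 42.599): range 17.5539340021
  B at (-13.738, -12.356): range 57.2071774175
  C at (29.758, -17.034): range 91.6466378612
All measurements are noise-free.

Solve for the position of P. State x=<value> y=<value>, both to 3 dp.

eq1: (x + 29.643)² + (y − 42.599)² = 17.5539340021²
eq2: (x + 13.738)² + (y + 12.356)² = 57.2071774175²
eq3: (x − 29.758)² + (y + 17.034)² = 91.6466378612²
eq1−eq2, eq1−eq3 (x²,y² cancel):
  31.810·x − 109.910·y = -5316.499419
  118.802·x − 119.266·y = -9608.652162
det = 31.810·-119.266 − -109.910·118.802 = 9263.676360
x = (-5316.499419·-119.266 − -109.910·-9608.652162) / 9263.676360 = -45.555277
y = (31.810·-9608.652162 − -5316.499419·118.802) / 9263.676360 = 35.186844

x=-45.555 y=35.187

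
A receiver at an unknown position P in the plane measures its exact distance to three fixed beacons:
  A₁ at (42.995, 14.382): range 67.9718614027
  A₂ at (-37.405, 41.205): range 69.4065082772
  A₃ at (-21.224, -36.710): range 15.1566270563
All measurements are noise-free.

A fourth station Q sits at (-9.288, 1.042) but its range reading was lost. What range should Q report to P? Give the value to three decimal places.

25.196

eq1: (x − 42.995)² + (y − 14.382)² = 67.9718614027²
eq2: (x + 37.405)² + (y − 41.205)² = 69.4065082772²
eq3: (x + 21.224)² + (y + 36.710)² = 15.1566270563²
eq3−eq1, eq3−eq2 (x²,y² cancel):
  128.438·x + 102.184·y = -4133.120926
  -32.362·x + 155.830·y = -3288.636274
det = 128.438·155.830 − 102.184·-32.362 = 23321.372148
x = (-4133.120926·155.830 − 102.184·-3288.636274) / 23321.372148 = -13.207552
y = (128.438·-3288.636274 − -4133.120926·-32.362) / 23321.372148 = -23.846878
|P − Q| = √((-13.207552 − -9.288)² + (-23.846878 − 1.042)²) = 25.195618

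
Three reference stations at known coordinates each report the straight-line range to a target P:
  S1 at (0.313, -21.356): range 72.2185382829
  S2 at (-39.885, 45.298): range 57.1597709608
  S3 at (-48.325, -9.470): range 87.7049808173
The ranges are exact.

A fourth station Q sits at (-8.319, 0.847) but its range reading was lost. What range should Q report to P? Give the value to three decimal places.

54.364

eq1: (x − 0.313)² + (y + 21.356)² = 72.2185382829²
eq2: (x + 39.885)² + (y − 45.298)² = 57.1597709608²
eq3: (x + 48.325)² + (y + 9.470)² = 87.7049808173²
eq1−eq3, eq1−eq2 (x²,y² cancel):
  -97.276·x + 23.772·y = -507.836568
  -80.396·x + 133.308·y = 5134.823179
det = -97.276·133.308 − 23.772·-80.396 = -11056.495296
x = (-507.836568·133.308 − 23.772·5134.823179) / -11056.495296 = 17.163096
y = (-97.276·5134.823179 − -507.836568·-80.396) / -11056.495296 = 48.869291
|P − Q| = √((17.163096 − -8.319)² + (48.869291 − 0.847)²) = 54.364305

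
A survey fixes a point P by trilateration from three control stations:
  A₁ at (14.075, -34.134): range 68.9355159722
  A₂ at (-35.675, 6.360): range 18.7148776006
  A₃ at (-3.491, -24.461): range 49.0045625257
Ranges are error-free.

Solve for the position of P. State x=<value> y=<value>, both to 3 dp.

eq1: (x − 14.075)² + (y + 34.134)² = 68.9355159722²
eq2: (x + 35.675)² + (y − 6.360)² = 18.7148776006²
eq3: (x + 3.491)² + (y + 24.461)² = 49.0045625257²
eq2−eq3, eq2−eq1 (x²,y² cancel):
  64.368·x − 61.642·y = -2753.828128
  99.500·x − 80.988·y = -4351.778363
det = 64.368·-80.988 − -61.642·99.500 = 920.343416
x = (-2753.828128·-80.988 − -61.642·-4351.778363) / 920.343416 = -49.139581
y = (64.368·-4351.778363 − -2753.828128·99.500) / 920.343416 = -6.638143

x=-49.140 y=-6.638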